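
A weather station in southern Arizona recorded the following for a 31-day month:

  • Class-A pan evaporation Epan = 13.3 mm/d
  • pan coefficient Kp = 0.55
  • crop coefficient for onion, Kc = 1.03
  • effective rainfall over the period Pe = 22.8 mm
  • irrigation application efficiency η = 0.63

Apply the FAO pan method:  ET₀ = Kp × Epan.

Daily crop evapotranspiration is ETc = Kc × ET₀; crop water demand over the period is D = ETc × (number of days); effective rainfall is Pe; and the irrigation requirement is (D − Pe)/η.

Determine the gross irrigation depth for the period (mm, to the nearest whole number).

ET₀ = 0.55 × 13.3 = 7.3150 mm/d
ETc = Kc × ET₀ = 1.03 × 7.3150 = 7.5345 mm/d
Crop demand D = ETc × 31 d = 7.5345 × 31 = 233.570 mm
D − Pe = 233.570 − 22.8 = 210.770 mm
Gross irrigation = 210.770 / 0.63 = 334.556 mm

335 mm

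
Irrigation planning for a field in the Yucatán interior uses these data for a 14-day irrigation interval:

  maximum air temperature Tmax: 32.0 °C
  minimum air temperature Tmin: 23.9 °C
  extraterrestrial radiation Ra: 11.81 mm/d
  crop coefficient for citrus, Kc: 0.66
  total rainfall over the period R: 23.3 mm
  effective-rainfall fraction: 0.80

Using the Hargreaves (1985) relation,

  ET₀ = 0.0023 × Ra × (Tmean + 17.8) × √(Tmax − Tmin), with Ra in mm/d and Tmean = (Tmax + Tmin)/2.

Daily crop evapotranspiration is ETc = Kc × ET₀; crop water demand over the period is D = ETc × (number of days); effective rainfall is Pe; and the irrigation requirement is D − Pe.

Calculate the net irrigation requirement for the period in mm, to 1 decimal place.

Tmean = (32.0 + 23.9)/2 = 27.95 °C
ET₀ = 0.0023 × 11.81 × (27.95 + 17.8) × √8.1 = 0.0023 × 11.81 × 45.75 × 2.8460 = 3.5367 mm/d
ETc = Kc × ET₀ = 0.66 × 3.5367 = 2.3342 mm/d
Crop demand D = ETc × 14 d = 2.3342 × 14 = 32.679 mm
Pe = 0.80 × 23.3 = 18.640 mm
D − Pe = 32.679 − 18.640 = 14.039 mm

14.0 mm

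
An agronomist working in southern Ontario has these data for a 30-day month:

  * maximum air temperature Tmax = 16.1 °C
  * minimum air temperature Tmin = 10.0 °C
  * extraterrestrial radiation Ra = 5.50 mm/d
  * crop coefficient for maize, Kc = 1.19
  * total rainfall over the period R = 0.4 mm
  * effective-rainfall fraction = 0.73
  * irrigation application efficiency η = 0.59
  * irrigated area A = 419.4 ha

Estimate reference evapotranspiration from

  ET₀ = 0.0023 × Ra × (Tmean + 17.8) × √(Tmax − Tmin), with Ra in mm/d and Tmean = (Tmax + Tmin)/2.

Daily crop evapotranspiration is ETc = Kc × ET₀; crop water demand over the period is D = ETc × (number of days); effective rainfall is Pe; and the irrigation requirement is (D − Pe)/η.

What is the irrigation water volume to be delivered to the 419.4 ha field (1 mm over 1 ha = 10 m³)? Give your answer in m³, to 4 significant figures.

242500 m³

Tmean = (16.1 + 10.0)/2 = 13.05 °C
ET₀ = 0.0023 × 5.50 × (13.05 + 17.8) × √6.1 = 0.0023 × 5.50 × 30.85 × 2.4698 = 0.9638 mm/d
ETc = Kc × ET₀ = 1.19 × 0.9638 = 1.1469 mm/d
Crop demand D = ETc × 30 d = 1.1469 × 30 = 34.407 mm
Pe = 0.73 × 0.4 = 0.292 mm
D − Pe = 34.407 − 0.292 = 34.115 mm
Gross irrigation = 34.115 / 0.59 = 57.822 mm
Volume = 57.822 mm × 419.4 ha × 10 = 242505.5 m³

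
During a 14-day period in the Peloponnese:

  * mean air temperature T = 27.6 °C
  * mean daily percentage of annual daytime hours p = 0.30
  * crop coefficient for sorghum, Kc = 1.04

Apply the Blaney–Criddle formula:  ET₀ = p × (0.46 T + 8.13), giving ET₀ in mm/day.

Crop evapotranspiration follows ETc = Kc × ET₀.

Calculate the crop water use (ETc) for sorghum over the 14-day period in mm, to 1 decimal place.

91.0 mm

ET₀ = 0.30 × (0.46 × 27.6 + 8.13) = 0.30 × 20.826 = 6.2478 mm/d
ETc = Kc × ET₀ = 1.04 × 6.2478 = 6.4977 mm/d
Over 14 days: 6.4977 × 14 = 90.968 mm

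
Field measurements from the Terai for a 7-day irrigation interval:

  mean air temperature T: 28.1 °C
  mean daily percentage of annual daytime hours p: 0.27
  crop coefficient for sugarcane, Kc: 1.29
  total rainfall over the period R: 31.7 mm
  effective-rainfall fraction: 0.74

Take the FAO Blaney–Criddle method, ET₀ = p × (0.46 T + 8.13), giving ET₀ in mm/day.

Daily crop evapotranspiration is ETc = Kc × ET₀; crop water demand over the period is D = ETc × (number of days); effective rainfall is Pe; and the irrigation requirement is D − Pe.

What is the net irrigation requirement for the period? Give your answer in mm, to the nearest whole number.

ET₀ = 0.27 × (0.46 × 28.1 + 8.13) = 0.27 × 21.056 = 5.6851 mm/d
ETc = Kc × ET₀ = 1.29 × 5.6851 = 7.3338 mm/d
Crop demand D = ETc × 7 d = 7.3338 × 7 = 51.337 mm
Pe = 0.74 × 31.7 = 23.458 mm
D − Pe = 51.337 − 23.458 = 27.879 mm

28 mm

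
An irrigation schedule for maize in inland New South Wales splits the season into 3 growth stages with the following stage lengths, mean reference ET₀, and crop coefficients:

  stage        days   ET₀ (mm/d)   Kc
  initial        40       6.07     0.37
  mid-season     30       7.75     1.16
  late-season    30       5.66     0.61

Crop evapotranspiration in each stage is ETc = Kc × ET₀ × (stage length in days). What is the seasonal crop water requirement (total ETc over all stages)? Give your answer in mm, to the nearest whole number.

463 mm

initial: 0.37 × 6.07 × 40 = 89.84 mm
mid-season: 1.16 × 7.75 × 30 = 269.70 mm
late-season: 0.61 × 5.66 × 30 = 103.58 mm
Seasonal total = 463.12 mm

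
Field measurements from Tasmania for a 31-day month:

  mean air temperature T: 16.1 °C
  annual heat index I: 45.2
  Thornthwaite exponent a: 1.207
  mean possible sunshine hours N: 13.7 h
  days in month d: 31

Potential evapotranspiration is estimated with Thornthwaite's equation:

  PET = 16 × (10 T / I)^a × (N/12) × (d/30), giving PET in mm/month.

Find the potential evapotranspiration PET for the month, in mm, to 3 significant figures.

87.5 mm

10T/I = 10 × 16.1 / 45.2 = 3.5619
(10T/I)^a = 3.5619^1.207 = 4.6332
Uncorrected PET = 16 × 4.6332 = 74.131 mm
Correction = (N/12)(d/30) = (13.7/12)(31/30) = 1.1797
PET = 74.131 × 1.1797 = 87.452 mm/month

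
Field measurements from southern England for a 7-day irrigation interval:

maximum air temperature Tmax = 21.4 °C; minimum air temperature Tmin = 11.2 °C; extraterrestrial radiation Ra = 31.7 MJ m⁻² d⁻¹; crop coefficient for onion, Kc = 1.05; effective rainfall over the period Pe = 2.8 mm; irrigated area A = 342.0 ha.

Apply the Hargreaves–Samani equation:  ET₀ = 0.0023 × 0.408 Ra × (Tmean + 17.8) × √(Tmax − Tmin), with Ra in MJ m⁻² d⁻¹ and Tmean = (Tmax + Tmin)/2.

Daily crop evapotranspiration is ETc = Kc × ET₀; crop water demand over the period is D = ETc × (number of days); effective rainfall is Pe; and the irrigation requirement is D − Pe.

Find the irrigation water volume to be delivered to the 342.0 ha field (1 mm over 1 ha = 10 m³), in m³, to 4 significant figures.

71860 m³

Tmean = (21.4 + 11.2)/2 = 16.30 °C
0.408 Ra = 0.408 × 31.7 = 12.9336 mm/d equivalent
ET₀ = 0.0023 × 12.9336 × (16.30 + 17.8) × √10.2 = 0.0023 × 12.9336 × 34.10 × 3.1937 = 3.2396 mm/d
ETc = Kc × ET₀ = 1.05 × 3.2396 = 3.4016 mm/d
Crop demand D = ETc × 7 d = 3.4016 × 7 = 23.811 mm
D − Pe = 23.811 − 2.8 = 21.011 mm
Volume = 21.011 mm × 342.0 ha × 10 = 71857.6 m³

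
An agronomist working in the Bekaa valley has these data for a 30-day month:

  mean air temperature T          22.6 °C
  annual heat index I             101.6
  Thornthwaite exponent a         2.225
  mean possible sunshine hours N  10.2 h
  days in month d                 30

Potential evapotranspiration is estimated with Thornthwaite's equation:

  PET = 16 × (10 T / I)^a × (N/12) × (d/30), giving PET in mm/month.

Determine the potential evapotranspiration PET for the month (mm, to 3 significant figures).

80.6 mm

10T/I = 10 × 22.6 / 101.6 = 2.2244
(10T/I)^a = 2.2244^2.225 = 5.9231
Uncorrected PET = 16 × 5.9231 = 94.770 mm
Correction = (N/12)(d/30) = (10.2/12)(30/30) = 0.8500
PET = 94.770 × 0.8500 = 80.555 mm/month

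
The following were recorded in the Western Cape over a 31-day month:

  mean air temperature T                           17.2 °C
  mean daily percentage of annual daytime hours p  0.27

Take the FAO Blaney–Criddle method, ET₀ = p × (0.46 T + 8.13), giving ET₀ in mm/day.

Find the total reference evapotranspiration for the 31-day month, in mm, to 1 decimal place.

134.3 mm

ET₀ = 0.27 × (0.46 × 17.2 + 8.13) = 0.27 × 16.042 = 4.3313 mm/d
Monthly total = 4.3313 × 31 = 134.270 mm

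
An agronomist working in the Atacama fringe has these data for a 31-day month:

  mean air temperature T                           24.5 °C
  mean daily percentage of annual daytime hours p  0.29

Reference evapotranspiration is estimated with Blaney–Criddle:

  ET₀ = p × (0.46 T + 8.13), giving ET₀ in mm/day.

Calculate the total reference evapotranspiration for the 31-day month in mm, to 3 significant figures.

174 mm

ET₀ = 0.29 × (0.46 × 24.5 + 8.13) = 0.29 × 19.400 = 5.6260 mm/d
Monthly total = 5.6260 × 31 = 174.406 mm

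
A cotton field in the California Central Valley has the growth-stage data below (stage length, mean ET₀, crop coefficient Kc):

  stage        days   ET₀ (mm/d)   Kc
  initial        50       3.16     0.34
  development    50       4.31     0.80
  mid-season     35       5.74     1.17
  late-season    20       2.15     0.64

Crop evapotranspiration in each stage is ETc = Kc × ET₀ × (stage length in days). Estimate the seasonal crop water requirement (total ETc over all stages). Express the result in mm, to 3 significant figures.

initial: 0.34 × 3.16 × 50 = 53.72 mm
development: 0.80 × 4.31 × 50 = 172.40 mm
mid-season: 1.17 × 5.74 × 35 = 235.05 mm
late-season: 0.64 × 2.15 × 20 = 27.52 mm
Seasonal total = 488.69 mm

489 mm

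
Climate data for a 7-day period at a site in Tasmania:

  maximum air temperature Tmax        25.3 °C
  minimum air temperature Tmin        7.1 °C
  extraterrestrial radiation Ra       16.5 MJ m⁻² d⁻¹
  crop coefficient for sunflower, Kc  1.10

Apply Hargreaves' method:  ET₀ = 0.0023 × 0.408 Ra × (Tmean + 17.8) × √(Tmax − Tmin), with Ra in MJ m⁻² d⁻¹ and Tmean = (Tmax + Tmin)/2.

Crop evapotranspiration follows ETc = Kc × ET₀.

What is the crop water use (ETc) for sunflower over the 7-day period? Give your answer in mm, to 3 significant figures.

Tmean = (25.3 + 7.1)/2 = 16.20 °C
0.408 Ra = 0.408 × 16.5 = 6.7320 mm/d equivalent
ET₀ = 0.0023 × 6.7320 × (16.20 + 17.8) × √18.2 = 0.0023 × 6.7320 × 34.00 × 4.2661 = 2.2459 mm/d
ETc = Kc × ET₀ = 1.10 × 2.2459 = 2.4705 mm/d
Over 7 days: 2.4705 × 7 = 17.294 mm

17.3 mm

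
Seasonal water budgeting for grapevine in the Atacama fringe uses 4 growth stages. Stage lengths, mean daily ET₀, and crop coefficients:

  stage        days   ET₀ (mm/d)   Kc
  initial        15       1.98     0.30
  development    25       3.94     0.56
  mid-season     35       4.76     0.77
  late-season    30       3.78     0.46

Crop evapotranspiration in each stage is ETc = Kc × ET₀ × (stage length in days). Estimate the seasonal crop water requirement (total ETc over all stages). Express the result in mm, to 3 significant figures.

245 mm

initial: 0.30 × 1.98 × 15 = 8.91 mm
development: 0.56 × 3.94 × 25 = 55.16 mm
mid-season: 0.77 × 4.76 × 35 = 128.28 mm
late-season: 0.46 × 3.78 × 30 = 52.16 mm
Seasonal total = 244.51 mm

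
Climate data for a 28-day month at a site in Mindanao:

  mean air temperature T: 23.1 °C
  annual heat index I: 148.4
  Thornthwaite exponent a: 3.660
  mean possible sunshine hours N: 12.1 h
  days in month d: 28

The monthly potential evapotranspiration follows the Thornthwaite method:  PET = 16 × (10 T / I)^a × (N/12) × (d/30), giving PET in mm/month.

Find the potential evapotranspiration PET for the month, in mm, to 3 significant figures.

10T/I = 10 × 23.1 / 148.4 = 1.5566
(10T/I)^a = 1.5566^3.660 = 5.0509
Uncorrected PET = 16 × 5.0509 = 80.814 mm
Correction = (N/12)(d/30) = (12.1/12)(28/30) = 0.9411
PET = 80.814 × 0.9411 = 76.054 mm/month

76.1 mm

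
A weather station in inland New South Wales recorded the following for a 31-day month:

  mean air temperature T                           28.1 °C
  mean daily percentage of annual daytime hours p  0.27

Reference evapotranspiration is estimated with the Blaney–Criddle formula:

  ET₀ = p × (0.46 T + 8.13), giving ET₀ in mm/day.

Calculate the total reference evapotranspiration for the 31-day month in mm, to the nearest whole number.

176 mm

ET₀ = 0.27 × (0.46 × 28.1 + 8.13) = 0.27 × 21.056 = 5.6851 mm/d
Monthly total = 5.6851 × 31 = 176.238 mm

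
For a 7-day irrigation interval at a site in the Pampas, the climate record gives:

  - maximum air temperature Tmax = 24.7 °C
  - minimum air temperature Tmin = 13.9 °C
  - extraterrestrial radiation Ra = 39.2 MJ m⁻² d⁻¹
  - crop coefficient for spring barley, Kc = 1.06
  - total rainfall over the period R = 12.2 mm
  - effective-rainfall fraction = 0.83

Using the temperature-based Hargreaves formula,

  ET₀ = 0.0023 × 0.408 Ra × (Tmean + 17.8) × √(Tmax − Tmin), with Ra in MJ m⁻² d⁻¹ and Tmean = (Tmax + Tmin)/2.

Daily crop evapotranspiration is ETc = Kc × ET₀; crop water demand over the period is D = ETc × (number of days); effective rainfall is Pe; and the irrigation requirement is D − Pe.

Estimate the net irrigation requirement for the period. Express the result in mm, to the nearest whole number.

Tmean = (24.7 + 13.9)/2 = 19.30 °C
0.408 Ra = 0.408 × 39.2 = 15.9936 mm/d equivalent
ET₀ = 0.0023 × 15.9936 × (19.30 + 17.8) × √10.8 = 0.0023 × 15.9936 × 37.10 × 3.2863 = 4.4849 mm/d
ETc = Kc × ET₀ = 1.06 × 4.4849 = 4.7540 mm/d
Crop demand D = ETc × 7 d = 4.7540 × 7 = 33.278 mm
Pe = 0.83 × 12.2 = 10.126 mm
D − Pe = 33.278 − 10.126 = 23.152 mm

23 mm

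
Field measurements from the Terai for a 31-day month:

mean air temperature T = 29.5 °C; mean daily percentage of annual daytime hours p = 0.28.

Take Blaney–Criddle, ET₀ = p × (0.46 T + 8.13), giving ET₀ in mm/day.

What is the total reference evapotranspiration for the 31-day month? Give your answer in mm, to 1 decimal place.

188.4 mm

ET₀ = 0.28 × (0.46 × 29.5 + 8.13) = 0.28 × 21.700 = 6.0760 mm/d
Monthly total = 6.0760 × 31 = 188.356 mm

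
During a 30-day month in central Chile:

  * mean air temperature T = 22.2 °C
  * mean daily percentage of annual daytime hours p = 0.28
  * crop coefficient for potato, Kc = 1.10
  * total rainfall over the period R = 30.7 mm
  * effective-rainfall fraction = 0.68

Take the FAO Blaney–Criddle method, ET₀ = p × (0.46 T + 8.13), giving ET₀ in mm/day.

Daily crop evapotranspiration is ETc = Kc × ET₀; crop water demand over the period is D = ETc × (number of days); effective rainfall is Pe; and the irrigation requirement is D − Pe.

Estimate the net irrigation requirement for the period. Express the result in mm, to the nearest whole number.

149 mm

ET₀ = 0.28 × (0.46 × 22.2 + 8.13) = 0.28 × 18.342 = 5.1358 mm/d
ETc = Kc × ET₀ = 1.10 × 5.1358 = 5.6494 mm/d
Crop demand D = ETc × 30 d = 5.6494 × 30 = 169.482 mm
Pe = 0.68 × 30.7 = 20.876 mm
D − Pe = 169.482 − 20.876 = 148.606 mm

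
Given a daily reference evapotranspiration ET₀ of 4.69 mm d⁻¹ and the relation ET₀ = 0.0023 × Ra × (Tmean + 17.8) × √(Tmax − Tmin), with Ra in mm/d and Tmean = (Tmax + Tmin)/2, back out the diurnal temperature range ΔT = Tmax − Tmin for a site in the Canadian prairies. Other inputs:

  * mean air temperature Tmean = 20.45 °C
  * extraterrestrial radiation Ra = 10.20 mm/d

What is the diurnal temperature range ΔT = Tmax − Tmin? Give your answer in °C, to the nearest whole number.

27 °C

√ΔT = ET₀ / [0.0023 × Ra × (Tmean+17.8)] = 4.69 / (0.0023 × 10.20 × 38.25) = 5.2265
ΔT = 5.2265² = 27.316 °C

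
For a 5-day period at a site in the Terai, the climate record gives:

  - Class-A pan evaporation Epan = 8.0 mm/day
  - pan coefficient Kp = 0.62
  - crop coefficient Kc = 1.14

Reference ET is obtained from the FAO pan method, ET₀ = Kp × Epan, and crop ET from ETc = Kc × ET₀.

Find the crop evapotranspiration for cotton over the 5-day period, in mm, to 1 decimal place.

28.3 mm

ET₀ = 0.62 × 8.0 = 4.9600 mm/d
ETc = Kc × ET₀ = 1.14 × 4.9600 = 5.6544 mm/d
Over 5 days: 5.6544 × 5 = 28.272 mm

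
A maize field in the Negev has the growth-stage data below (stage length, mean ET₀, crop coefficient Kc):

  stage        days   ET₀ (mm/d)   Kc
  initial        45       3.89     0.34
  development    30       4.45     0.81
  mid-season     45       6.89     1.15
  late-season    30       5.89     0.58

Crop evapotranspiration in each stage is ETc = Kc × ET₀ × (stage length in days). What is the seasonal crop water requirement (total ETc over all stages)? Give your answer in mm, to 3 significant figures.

initial: 0.34 × 3.89 × 45 = 59.52 mm
development: 0.81 × 4.45 × 30 = 108.14 mm
mid-season: 1.15 × 6.89 × 45 = 356.56 mm
late-season: 0.58 × 5.89 × 30 = 102.49 mm
Seasonal total = 626.71 mm

627 mm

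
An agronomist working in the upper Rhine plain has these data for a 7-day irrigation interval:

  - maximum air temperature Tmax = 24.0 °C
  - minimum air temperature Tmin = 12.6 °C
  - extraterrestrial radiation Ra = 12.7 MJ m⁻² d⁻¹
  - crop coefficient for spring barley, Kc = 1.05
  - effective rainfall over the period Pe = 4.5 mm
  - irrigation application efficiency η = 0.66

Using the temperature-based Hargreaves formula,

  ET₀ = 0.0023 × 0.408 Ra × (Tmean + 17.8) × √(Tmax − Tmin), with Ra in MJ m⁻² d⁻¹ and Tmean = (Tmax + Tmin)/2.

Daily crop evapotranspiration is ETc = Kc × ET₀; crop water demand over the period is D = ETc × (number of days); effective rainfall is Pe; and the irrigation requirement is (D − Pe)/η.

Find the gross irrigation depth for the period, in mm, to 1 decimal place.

9.4 mm

Tmean = (24.0 + 12.6)/2 = 18.30 °C
0.408 Ra = 0.408 × 12.7 = 5.1816 mm/d equivalent
ET₀ = 0.0023 × 5.1816 × (18.30 + 17.8) × √11.4 = 0.0023 × 5.1816 × 36.10 × 3.3764 = 1.4526 mm/d
ETc = Kc × ET₀ = 1.05 × 1.4526 = 1.5252 mm/d
Crop demand D = ETc × 7 d = 1.5252 × 7 = 10.676 mm
D − Pe = 10.676 − 4.5 = 6.176 mm
Gross irrigation = 6.176 / 0.66 = 9.358 mm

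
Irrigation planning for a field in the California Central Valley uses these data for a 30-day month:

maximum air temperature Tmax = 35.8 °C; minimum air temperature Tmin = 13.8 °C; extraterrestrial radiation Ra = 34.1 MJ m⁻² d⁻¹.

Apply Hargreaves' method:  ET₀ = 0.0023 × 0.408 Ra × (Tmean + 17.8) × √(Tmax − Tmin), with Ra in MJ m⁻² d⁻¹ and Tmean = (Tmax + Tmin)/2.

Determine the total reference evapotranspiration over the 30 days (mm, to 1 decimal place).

Tmean = (35.8 + 13.8)/2 = 24.80 °C
0.408 Ra = 0.408 × 34.1 = 13.9128 mm/d equivalent
ET₀ = 0.0023 × 13.9128 × (24.80 + 17.8) × √22.0 = 0.0023 × 13.9128 × 42.60 × 4.6904 = 6.3938 mm/d
Over 30 days: 6.3938 × 30 = 191.814 mm

191.8 mm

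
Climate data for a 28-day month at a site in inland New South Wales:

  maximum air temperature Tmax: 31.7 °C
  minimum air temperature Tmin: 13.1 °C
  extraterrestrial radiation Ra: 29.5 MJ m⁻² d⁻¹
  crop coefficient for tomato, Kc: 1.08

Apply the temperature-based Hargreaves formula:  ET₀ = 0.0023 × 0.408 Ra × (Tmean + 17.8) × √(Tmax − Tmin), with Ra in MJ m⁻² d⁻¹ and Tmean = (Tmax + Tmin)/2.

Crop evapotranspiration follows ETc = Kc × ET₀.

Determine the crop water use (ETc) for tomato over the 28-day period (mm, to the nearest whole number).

145 mm

Tmean = (31.7 + 13.1)/2 = 22.40 °C
0.408 Ra = 0.408 × 29.5 = 12.0360 mm/d equivalent
ET₀ = 0.0023 × 12.0360 × (22.40 + 17.8) × √18.6 = 0.0023 × 12.0360 × 40.20 × 4.3128 = 4.7995 mm/d
ETc = Kc × ET₀ = 1.08 × 4.7995 = 5.1835 mm/d
Over 28 days: 5.1835 × 28 = 145.138 mm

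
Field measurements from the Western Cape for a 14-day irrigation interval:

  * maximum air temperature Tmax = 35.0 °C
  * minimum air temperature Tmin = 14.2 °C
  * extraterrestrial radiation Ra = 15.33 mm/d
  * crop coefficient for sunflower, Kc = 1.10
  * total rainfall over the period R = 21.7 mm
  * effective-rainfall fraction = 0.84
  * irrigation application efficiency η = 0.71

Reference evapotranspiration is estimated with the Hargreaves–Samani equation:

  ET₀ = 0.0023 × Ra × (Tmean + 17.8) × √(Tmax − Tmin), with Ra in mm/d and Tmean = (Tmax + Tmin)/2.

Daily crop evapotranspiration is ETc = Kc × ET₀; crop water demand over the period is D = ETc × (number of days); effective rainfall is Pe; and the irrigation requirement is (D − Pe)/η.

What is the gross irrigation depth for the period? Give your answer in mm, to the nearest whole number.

122 mm

Tmean = (35.0 + 14.2)/2 = 24.60 °C
ET₀ = 0.0023 × 15.33 × (24.60 + 17.8) × √20.8 = 0.0023 × 15.33 × 42.40 × 4.5607 = 6.8182 mm/d
ETc = Kc × ET₀ = 1.10 × 6.8182 = 7.5000 mm/d
Crop demand D = ETc × 14 d = 7.5000 × 14 = 105.000 mm
Pe = 0.84 × 21.7 = 18.228 mm
D − Pe = 105.000 − 18.228 = 86.772 mm
Gross irrigation = 86.772 / 0.71 = 122.214 mm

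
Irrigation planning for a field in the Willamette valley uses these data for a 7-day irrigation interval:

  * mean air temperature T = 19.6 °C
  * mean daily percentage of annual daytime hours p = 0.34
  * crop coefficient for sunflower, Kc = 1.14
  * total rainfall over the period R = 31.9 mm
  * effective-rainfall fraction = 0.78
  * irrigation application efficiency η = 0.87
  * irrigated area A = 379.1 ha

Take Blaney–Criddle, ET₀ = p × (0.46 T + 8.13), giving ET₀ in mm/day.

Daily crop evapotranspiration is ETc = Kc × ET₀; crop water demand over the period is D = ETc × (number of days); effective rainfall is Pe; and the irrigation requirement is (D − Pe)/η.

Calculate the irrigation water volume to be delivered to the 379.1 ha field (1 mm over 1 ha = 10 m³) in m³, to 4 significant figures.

ET₀ = 0.34 × (0.46 × 19.6 + 8.13) = 0.34 × 17.146 = 5.8296 mm/d
ETc = Kc × ET₀ = 1.14 × 5.8296 = 6.6457 mm/d
Crop demand D = ETc × 7 d = 6.6457 × 7 = 46.520 mm
Pe = 0.78 × 31.9 = 24.882 mm
D − Pe = 46.520 − 24.882 = 21.638 mm
Gross irrigation = 21.638 / 0.87 = 24.871 mm
Volume = 24.871 mm × 379.1 ha × 10 = 94286.0 m³

94290 m³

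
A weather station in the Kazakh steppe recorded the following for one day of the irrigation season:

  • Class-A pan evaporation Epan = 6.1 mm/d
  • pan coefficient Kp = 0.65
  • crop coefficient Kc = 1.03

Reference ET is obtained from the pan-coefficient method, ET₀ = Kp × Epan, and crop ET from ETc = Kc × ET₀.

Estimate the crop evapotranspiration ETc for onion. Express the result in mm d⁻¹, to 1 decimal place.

4.1 mm d⁻¹

ET₀ = 0.65 × 6.1 = 3.9650 mm/d
ETc = Kc × ET₀ = 1.03 × 3.9650 = 4.0840 mm/d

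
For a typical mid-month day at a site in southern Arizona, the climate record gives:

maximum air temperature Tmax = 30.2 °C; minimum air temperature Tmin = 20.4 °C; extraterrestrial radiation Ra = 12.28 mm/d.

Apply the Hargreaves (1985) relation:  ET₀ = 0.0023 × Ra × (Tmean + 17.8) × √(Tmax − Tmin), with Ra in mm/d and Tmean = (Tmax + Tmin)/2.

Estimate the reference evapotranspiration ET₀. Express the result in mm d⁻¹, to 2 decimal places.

3.81 mm d⁻¹

Tmean = (30.2 + 20.4)/2 = 25.30 °C
ET₀ = 0.0023 × 12.28 × (25.30 + 17.8) × √9.8 = 0.0023 × 12.28 × 43.10 × 3.1305 = 3.8108 mm/d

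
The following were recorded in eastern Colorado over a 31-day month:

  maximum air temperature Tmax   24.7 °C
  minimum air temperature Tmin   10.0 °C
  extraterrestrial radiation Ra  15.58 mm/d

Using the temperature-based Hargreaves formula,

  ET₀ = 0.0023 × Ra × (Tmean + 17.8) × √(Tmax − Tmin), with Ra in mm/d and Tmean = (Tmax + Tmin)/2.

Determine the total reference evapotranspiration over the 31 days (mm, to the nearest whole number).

Tmean = (24.7 + 10.0)/2 = 17.35 °C
ET₀ = 0.0023 × 15.58 × (17.35 + 17.8) × √14.7 = 0.0023 × 15.58 × 35.15 × 3.8341 = 4.8293 mm/d
Over 31 days: 4.8293 × 31 = 149.708 mm

150 mm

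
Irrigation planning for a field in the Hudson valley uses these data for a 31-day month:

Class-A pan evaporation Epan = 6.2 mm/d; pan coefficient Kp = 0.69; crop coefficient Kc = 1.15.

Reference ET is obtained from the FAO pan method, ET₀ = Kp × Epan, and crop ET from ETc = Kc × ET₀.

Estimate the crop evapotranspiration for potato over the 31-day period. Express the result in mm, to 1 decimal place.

ET₀ = 0.69 × 6.2 = 4.2780 mm/d
ETc = Kc × ET₀ = 1.15 × 4.2780 = 4.9197 mm/d
Over 31 days: 4.9197 × 31 = 152.511 mm

152.5 mm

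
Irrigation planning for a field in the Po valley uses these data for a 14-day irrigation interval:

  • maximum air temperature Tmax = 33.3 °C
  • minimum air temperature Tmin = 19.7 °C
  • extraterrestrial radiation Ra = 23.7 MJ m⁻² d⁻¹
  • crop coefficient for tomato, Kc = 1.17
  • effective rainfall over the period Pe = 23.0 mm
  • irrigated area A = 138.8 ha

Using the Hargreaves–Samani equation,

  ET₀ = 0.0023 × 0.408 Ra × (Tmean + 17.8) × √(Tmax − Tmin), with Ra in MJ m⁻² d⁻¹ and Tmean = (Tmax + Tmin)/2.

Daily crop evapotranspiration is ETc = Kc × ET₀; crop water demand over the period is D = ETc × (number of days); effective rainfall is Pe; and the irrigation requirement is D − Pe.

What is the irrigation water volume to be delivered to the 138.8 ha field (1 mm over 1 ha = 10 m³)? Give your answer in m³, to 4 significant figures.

50680 m³

Tmean = (33.3 + 19.7)/2 = 26.50 °C
0.408 Ra = 0.408 × 23.7 = 9.6696 mm/d equivalent
ET₀ = 0.0023 × 9.6696 × (26.50 + 17.8) × √13.6 = 0.0023 × 9.6696 × 44.30 × 3.6878 = 3.6334 mm/d
ETc = Kc × ET₀ = 1.17 × 3.6334 = 4.2511 mm/d
Crop demand D = ETc × 14 d = 4.2511 × 14 = 59.515 mm
D − Pe = 59.515 − 23.0 = 36.515 mm
Volume = 36.515 mm × 138.8 ha × 10 = 50682.8 m³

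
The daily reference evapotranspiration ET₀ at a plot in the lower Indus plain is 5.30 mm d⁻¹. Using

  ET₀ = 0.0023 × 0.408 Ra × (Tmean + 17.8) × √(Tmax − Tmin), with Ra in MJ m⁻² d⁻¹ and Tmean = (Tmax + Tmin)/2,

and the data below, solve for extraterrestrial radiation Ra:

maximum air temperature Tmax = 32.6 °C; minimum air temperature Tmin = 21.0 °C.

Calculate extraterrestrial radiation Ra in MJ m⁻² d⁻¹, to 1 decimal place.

Tmean = (32.6+21.0)/2 = 26.80 °C; ΔT = 11.6
Ra = ET₀ / [0.0023 × 0.408 × (Tmean+17.8) × √ΔT]
   = 5.30 / (0.0023 × 0.408 × 44.60 × 3.4059) = 37.181 MJ m⁻² d⁻¹

37.2 MJ m⁻² d⁻¹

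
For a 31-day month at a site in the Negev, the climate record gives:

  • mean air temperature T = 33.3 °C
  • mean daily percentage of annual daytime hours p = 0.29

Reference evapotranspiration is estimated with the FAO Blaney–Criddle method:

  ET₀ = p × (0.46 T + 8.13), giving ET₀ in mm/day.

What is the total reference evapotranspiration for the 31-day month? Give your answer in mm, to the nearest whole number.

211 mm

ET₀ = 0.29 × (0.46 × 33.3 + 8.13) = 0.29 × 23.448 = 6.7999 mm/d
Monthly total = 6.7999 × 31 = 210.797 mm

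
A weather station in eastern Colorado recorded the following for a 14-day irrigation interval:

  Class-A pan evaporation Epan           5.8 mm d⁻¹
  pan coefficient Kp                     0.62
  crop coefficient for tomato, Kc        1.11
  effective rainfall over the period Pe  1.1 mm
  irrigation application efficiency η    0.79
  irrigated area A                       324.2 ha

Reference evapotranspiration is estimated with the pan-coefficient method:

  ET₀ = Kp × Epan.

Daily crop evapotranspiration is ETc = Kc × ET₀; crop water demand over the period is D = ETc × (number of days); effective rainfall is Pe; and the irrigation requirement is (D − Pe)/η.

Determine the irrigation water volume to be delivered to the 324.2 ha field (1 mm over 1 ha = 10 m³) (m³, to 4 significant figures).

ET₀ = 0.62 × 5.8 = 3.5960 mm/d
ETc = Kc × ET₀ = 1.11 × 3.5960 = 3.9916 mm/d
Crop demand D = ETc × 14 d = 3.9916 × 14 = 55.882 mm
D − Pe = 55.882 − 1.1 = 54.782 mm
Gross irrigation = 54.782 / 0.79 = 69.344 mm
Volume = 69.344 mm × 324.2 ha × 10 = 224813.2 m³

224800 m³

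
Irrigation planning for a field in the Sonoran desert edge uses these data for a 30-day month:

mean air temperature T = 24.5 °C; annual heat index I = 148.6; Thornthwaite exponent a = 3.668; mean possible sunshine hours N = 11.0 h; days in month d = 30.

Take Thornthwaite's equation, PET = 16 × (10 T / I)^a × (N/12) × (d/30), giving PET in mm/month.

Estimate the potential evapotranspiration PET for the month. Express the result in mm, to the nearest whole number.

92 mm

10T/I = 10 × 24.5 / 148.6 = 1.6487
(10T/I)^a = 1.6487^3.668 = 6.2586
Uncorrected PET = 16 × 6.2586 = 100.138 mm
Correction = (N/12)(d/30) = (11.0/12)(30/30) = 0.9167
PET = 100.138 × 0.9167 = 91.797 mm/month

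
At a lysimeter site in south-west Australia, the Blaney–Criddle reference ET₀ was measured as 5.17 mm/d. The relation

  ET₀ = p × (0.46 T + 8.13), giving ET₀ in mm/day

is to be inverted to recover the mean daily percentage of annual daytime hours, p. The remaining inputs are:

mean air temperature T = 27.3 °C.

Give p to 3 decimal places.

0.250

p = ET₀ / (0.46 T + 8.13) = 5.17 / (0.46 × 27.3 + 8.13) = 5.17 / 20.688 = 0.2499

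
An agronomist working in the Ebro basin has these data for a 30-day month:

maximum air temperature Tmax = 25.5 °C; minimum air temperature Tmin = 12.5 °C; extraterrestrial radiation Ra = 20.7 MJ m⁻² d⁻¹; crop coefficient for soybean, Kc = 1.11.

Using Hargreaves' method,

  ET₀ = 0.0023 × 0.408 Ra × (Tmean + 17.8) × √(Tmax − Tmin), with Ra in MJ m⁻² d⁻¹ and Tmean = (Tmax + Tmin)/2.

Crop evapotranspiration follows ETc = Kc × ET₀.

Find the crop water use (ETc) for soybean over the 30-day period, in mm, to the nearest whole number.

Tmean = (25.5 + 12.5)/2 = 19.00 °C
0.408 Ra = 0.408 × 20.7 = 8.4456 mm/d equivalent
ET₀ = 0.0023 × 8.4456 × (19.00 + 17.8) × √13.0 = 0.0023 × 8.4456 × 36.80 × 3.6056 = 2.5774 mm/d
ETc = Kc × ET₀ = 1.11 × 2.5774 = 2.8609 mm/d
Over 30 days: 2.8609 × 30 = 85.827 mm

86 mm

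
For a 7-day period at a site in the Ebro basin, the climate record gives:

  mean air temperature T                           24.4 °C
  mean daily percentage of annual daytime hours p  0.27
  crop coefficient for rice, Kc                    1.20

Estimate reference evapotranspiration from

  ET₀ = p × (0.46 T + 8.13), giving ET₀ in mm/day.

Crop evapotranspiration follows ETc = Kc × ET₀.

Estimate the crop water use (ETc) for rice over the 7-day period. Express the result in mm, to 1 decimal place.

43.9 mm

ET₀ = 0.27 × (0.46 × 24.4 + 8.13) = 0.27 × 19.354 = 5.2256 mm/d
ETc = Kc × ET₀ = 1.20 × 5.2256 = 6.2707 mm/d
Over 7 days: 6.2707 × 7 = 43.895 mm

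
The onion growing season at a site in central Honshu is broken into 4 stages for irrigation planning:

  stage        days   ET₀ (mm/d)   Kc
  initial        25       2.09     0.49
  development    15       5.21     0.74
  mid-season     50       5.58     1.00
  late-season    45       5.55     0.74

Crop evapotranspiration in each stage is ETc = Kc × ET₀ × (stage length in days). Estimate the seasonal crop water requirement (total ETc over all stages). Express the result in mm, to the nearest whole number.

547 mm

initial: 0.49 × 2.09 × 25 = 25.60 mm
development: 0.74 × 5.21 × 15 = 57.83 mm
mid-season: 1.00 × 5.58 × 50 = 279.00 mm
late-season: 0.74 × 5.55 × 45 = 184.82 mm
Seasonal total = 547.25 mm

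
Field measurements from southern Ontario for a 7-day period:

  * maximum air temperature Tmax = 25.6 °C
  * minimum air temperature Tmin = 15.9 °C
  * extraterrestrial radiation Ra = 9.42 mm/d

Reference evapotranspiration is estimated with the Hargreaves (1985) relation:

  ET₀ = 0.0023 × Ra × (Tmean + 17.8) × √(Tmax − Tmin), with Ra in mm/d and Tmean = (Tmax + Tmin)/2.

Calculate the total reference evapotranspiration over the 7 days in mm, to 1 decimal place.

Tmean = (25.6 + 15.9)/2 = 20.75 °C
ET₀ = 0.0023 × 9.42 × (20.75 + 17.8) × √9.7 = 0.0023 × 9.42 × 38.55 × 3.1145 = 2.6013 mm/d
Over 7 days: 2.6013 × 7 = 18.209 mm

18.2 mm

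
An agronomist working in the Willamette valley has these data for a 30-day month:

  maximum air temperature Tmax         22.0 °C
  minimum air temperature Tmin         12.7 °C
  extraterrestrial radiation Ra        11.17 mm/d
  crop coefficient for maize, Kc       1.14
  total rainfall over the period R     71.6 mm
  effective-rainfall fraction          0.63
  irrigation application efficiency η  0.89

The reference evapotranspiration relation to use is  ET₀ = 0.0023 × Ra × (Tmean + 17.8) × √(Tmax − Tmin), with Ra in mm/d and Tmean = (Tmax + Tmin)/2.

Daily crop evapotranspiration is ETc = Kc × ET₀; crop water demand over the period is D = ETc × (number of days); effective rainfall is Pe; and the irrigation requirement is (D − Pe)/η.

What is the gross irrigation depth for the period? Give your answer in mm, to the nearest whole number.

55 mm

Tmean = (22.0 + 12.7)/2 = 17.35 °C
ET₀ = 0.0023 × 11.17 × (17.35 + 17.8) × √9.3 = 0.0023 × 11.17 × 35.15 × 3.0496 = 2.7539 mm/d
ETc = Kc × ET₀ = 1.14 × 2.7539 = 3.1394 mm/d
Crop demand D = ETc × 30 d = 3.1394 × 30 = 94.182 mm
Pe = 0.63 × 71.6 = 45.108 mm
D − Pe = 94.182 − 45.108 = 49.074 mm
Gross irrigation = 49.074 / 0.89 = 55.139 mm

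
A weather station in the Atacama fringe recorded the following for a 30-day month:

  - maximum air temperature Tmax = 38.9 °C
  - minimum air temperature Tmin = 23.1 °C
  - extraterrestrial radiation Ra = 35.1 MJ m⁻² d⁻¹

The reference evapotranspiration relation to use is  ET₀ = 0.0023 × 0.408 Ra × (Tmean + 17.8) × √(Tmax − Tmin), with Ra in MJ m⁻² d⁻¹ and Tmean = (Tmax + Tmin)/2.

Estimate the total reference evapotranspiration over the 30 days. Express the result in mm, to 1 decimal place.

191.7 mm

Tmean = (38.9 + 23.1)/2 = 31.00 °C
0.408 Ra = 0.408 × 35.1 = 14.3208 mm/d equivalent
ET₀ = 0.0023 × 14.3208 × (31.00 + 17.8) × √15.8 = 0.0023 × 14.3208 × 48.80 × 3.9749 = 6.3891 mm/d
Over 30 days: 6.3891 × 30 = 191.673 mm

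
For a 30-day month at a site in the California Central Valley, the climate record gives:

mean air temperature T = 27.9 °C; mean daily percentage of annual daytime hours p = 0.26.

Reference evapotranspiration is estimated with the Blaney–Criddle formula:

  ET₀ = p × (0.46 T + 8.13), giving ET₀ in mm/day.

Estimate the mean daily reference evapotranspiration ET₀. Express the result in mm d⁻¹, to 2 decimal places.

5.45 mm d⁻¹

ET₀ = 0.26 × (0.46 × 27.9 + 8.13) = 0.26 × 20.964 = 5.4506 mm/d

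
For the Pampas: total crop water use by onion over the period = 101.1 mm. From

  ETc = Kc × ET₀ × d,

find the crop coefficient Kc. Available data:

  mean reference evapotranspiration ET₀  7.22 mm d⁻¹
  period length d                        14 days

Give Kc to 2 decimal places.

1.00

ETc = Kc × ET₀ × d  ⇒  Kc = ETc / (ET₀ × d)
Kc = 101.1 / (7.22 × 14) = 101.1 / 101.08 = 1.0002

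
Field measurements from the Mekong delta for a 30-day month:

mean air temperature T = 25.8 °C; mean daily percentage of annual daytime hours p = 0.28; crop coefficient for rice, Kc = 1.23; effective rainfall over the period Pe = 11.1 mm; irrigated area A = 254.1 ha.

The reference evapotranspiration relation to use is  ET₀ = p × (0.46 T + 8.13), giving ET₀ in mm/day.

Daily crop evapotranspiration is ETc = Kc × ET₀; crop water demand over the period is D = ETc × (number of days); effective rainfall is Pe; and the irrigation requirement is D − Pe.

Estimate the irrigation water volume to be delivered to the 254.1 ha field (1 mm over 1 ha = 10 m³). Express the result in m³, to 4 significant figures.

ET₀ = 0.28 × (0.46 × 25.8 + 8.13) = 0.28 × 19.998 = 5.5994 mm/d
ETc = Kc × ET₀ = 1.23 × 5.5994 = 6.8873 mm/d
Crop demand D = ETc × 30 d = 6.8873 × 30 = 206.619 mm
D − Pe = 206.619 − 11.1 = 195.519 mm
Volume = 195.519 mm × 254.1 ha × 10 = 496813.8 m³

496800 m³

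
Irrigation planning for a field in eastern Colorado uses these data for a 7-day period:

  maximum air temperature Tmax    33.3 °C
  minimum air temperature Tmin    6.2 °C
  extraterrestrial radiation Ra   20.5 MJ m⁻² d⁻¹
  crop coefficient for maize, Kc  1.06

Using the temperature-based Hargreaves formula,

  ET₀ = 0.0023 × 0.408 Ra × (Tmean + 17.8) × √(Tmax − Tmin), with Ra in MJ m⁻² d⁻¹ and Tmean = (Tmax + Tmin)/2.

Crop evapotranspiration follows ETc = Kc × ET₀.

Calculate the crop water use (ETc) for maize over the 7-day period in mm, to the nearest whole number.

Tmean = (33.3 + 6.2)/2 = 19.75 °C
0.408 Ra = 0.408 × 20.5 = 8.3640 mm/d equivalent
ET₀ = 0.0023 × 8.3640 × (19.75 + 17.8) × √27.1 = 0.0023 × 8.3640 × 37.55 × 5.2058 = 3.7604 mm/d
ETc = Kc × ET₀ = 1.06 × 3.7604 = 3.9860 mm/d
Over 7 days: 3.9860 × 7 = 27.902 mm

28 mm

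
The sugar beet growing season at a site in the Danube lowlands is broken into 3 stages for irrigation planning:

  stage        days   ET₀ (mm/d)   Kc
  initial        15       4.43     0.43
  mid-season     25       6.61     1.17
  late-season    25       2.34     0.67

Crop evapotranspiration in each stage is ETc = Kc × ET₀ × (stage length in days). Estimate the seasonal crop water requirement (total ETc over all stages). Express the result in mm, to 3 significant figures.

initial: 0.43 × 4.43 × 15 = 28.57 mm
mid-season: 1.17 × 6.61 × 25 = 193.34 mm
late-season: 0.67 × 2.34 × 25 = 39.20 mm
Seasonal total = 261.11 mm

261 mm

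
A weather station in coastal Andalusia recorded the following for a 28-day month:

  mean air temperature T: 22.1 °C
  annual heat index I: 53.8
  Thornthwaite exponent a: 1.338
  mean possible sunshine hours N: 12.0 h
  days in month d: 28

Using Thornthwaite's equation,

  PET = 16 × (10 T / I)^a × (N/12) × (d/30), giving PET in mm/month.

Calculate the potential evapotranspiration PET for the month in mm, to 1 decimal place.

98.9 mm

10T/I = 10 × 22.1 / 53.8 = 4.1078
(10T/I)^a = 4.1078^1.338 = 6.6223
Uncorrected PET = 16 × 6.6223 = 105.957 mm
Correction = (N/12)(d/30) = (12.0/12)(28/30) = 0.9333
PET = 105.957 × 0.9333 = 98.890 mm/month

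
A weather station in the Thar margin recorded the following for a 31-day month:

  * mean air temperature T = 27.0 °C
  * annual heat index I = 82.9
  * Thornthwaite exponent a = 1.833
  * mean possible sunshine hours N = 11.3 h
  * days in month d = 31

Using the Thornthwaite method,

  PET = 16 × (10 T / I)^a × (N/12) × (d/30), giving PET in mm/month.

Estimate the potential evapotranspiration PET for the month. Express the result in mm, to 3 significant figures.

10T/I = 10 × 27.0 / 82.9 = 3.2569
(10T/I)^a = 3.2569^1.833 = 8.7090
Uncorrected PET = 16 × 8.7090 = 139.344 mm
Correction = (N/12)(d/30) = (11.3/12)(31/30) = 0.9731
PET = 139.344 × 0.9731 = 135.596 mm/month

136 mm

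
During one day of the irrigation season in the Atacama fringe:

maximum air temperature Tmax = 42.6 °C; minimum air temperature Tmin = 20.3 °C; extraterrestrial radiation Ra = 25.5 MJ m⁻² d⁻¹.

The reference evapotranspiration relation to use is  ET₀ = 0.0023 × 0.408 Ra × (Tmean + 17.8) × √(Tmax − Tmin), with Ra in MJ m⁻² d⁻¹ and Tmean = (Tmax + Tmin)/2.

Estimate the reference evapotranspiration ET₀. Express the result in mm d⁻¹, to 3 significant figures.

5.57 mm d⁻¹

Tmean = (42.6 + 20.3)/2 = 31.45 °C
0.408 Ra = 0.408 × 25.5 = 10.4040 mm/d equivalent
ET₀ = 0.0023 × 10.4040 × (31.45 + 17.8) × √22.3 = 0.0023 × 10.4040 × 49.25 × 4.7223 = 5.5653 mm/d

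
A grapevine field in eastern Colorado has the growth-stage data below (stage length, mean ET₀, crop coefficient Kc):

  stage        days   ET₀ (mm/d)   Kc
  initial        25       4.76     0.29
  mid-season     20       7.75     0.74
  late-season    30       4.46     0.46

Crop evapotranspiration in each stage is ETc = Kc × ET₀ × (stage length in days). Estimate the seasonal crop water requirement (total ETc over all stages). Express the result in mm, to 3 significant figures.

initial: 0.29 × 4.76 × 25 = 34.51 mm
mid-season: 0.74 × 7.75 × 20 = 114.70 mm
late-season: 0.46 × 4.46 × 30 = 61.55 mm
Seasonal total = 210.76 mm

211 mm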